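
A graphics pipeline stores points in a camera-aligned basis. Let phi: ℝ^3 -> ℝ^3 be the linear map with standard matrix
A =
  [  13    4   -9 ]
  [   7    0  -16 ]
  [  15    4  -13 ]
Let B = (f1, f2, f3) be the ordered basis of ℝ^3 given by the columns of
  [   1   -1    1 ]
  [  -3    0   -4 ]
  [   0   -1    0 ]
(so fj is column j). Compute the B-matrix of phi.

With P the matrix whose columns are f1, ..., f3, [phi]_B = P^(-1) A P.
Column by column: phi(f1) = A f1 = [1, 7, 3]; its B-coordinates [-1, -3, -1] give column 1.
Continuing for each basis vector yields [phi]_B = [[-1, 1, -1], [-3, 2, 1], [-1, -3, -1]].

[[-1, 1, -1], [-3, 2, 1], [-1, -3, -1]]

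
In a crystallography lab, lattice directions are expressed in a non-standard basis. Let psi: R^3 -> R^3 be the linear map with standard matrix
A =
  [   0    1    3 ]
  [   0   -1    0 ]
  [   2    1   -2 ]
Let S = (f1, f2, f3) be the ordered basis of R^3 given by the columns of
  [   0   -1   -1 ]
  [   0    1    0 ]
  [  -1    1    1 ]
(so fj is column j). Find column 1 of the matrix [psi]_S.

[1, 0, 3]

Column 1 of [psi]_S is the S-coordinate vector of psi(f1).
In standard coordinates psi(f1) = A f1 = [-3, 0, 2].
Converting to S: [-3, 0, 2] = f1 + 0·f2 + 3f3, so the coordinate vector is [1, 0, 3].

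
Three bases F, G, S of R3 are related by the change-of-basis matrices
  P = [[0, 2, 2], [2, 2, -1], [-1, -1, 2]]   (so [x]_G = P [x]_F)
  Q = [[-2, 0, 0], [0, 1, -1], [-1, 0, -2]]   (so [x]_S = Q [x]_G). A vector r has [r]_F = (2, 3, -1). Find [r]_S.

First [r]_G = P [r]_F = (4, 11, -7).
Then [r]_S = Q [r]_G = (-8, 18, 10).

(-8, 18, 10)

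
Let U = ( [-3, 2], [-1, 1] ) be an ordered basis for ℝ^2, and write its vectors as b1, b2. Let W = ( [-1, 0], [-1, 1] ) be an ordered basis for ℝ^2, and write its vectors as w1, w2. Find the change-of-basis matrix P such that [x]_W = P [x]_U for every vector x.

[[1, 0], [2, 1]]

Let M have columns bj and N have columns wj. Then for every x, N [x]_W = x = M [x]_U, so P = N^(-1) M.
Since det N = -1, N^(-1) has integer entries; multiplying gives P = [[1, 0], [2, 1]].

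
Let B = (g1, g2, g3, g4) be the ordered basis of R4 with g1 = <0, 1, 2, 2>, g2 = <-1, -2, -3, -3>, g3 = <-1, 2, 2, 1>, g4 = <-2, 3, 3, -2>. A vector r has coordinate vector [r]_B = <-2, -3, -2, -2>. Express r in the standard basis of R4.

r = M [r]_B, where M has columns g1, ..., g4.
Carrying out the matrix-vector product, r = <9, -6, -5, 7>.

<9, -6, -5, 7>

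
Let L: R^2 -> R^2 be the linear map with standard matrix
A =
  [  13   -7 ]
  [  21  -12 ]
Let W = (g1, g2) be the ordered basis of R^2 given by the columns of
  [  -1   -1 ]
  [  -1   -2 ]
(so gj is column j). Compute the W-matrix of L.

[[3, 1], [3, -2]]

With P the matrix whose columns are g1, g2, [L]_W = P^(-1) A P.
Column by column: L(g1) = A g1 = [-6, -9]; its W-coordinates [3, 3] give column 1.
Continuing for each basis vector yields [L]_W = [[3, 1], [3, -2]].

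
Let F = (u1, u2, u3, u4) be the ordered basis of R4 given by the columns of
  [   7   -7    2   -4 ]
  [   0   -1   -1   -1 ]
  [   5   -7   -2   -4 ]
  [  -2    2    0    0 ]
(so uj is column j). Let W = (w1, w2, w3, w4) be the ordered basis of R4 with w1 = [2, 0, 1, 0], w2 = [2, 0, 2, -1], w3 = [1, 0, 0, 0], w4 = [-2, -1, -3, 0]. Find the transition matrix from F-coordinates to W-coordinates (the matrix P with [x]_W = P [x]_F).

[[1, 0, 1, -1], [2, -2, 0, 0], [1, -1, 2, 0], [0, 1, 1, 1]]

Column j of P is [uj]_W, since P maps F-coordinates to W-coordinates.
Expressing u1 in W: u1 = w1 + 2w2 + w3 + 0·w4, so column 1 of P is [1, 2, 1, 0].
Doing the same for each uj gives P = [[1, 0, 1, -1], [2, -2, 0, 0], [1, -1, 2, 0], [0, 1, 1, 1]].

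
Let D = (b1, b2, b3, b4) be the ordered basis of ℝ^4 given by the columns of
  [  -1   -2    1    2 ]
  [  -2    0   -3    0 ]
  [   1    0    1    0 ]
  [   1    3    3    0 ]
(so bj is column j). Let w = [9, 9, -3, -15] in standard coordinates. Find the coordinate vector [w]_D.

[0, -2, -3, 4]

We seek scalars with c_1 b1 + ... + c_4 b4 = w; equivalently solve M c = w where the columns of M are b1, ..., b4.
Gaussian elimination on [M | w] yields c = (0, -2, -3, 4).
Check: 0·b1 - 2b2 - 3b3 + 4b4 = [9, 9, -3, -15].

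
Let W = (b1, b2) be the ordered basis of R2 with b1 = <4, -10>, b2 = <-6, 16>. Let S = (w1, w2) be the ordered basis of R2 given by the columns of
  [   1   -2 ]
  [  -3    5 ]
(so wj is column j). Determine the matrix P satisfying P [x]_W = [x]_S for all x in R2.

Column j of P is [bj]_S, since P maps W-coordinates to S-coordinates.
Expressing b1 in S: b1 = 0·w1 - 2w2, so column 1 of P is <0, -2>.
Doing the same for each bj gives P = [[0, -2], [-2, 2]].

[[0, -2], [-2, 2]]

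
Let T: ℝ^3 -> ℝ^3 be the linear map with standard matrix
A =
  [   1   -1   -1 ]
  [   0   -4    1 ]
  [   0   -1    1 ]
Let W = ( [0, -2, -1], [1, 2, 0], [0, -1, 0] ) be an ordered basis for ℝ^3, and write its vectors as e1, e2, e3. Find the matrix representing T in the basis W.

[[-1, 2, -1], [3, -1, 1], [1, 2, 0]]

Let P have columns e1, ..., e3. Then [T]_W = P^(-1) A P.
Here det P = 1, so P^(-1) is integer; computing A P first and then P^(-1)(A P) gives [[-1, 2, -1], [3, -1, 1], [1, 2, 0]].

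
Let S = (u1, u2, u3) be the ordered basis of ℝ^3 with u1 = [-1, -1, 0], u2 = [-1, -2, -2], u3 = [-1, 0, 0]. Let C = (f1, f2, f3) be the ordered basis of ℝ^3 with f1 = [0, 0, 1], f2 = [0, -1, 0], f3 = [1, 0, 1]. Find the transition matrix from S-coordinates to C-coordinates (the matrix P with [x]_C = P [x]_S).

Column j of P is [uj]_C, since P maps S-coordinates to C-coordinates.
Expressing u1 in C: u1 = f1 + f2 - f3, so column 1 of P is [1, 1, -1].
Doing the same for each uj gives P = [[1, -1, 1], [1, 2, 0], [-1, -1, -1]].

[[1, -1, 1], [1, 2, 0], [-1, -1, -1]]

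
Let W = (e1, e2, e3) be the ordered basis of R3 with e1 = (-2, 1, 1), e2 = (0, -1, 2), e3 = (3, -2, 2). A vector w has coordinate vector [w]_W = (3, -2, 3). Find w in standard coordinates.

(3, -1, 5)

w = M [w]_W, where M has columns e1, ..., e3.
Carrying out the matrix-vector product, w = (3, -1, 5).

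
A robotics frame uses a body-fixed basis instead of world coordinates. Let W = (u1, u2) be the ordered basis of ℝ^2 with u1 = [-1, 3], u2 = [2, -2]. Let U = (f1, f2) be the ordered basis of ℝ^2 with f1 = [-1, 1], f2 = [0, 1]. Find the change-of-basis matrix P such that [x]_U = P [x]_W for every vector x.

[[1, -2], [2, 0]]

Column j of P is [uj]_U, since P maps W-coordinates to U-coordinates.
Expressing u1 in U: u1 = f1 + 2f2, so column 1 of P is [1, 2].
Doing the same for each uj gives P = [[1, -2], [2, 0]].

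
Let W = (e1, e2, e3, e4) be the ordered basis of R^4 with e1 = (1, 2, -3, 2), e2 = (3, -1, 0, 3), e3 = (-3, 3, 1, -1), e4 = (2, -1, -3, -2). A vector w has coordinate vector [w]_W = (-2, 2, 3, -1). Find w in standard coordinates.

By definition w = -2e1 + 2e2 + 3e3 - e4.
Summing componentwise gives (-7, 4, 12, 1).

(-7, 4, 12, 1)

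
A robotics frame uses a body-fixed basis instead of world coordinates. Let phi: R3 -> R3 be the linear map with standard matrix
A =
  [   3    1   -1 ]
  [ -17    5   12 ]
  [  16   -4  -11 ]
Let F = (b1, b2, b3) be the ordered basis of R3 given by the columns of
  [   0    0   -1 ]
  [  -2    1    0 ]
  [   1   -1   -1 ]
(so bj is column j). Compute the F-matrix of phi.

The j-th column of [phi]_F is [phi(bj)]_F.
phi(b1) = A b1 = (-3, 2, -3) = -2b1 - 2b2 + 3b3, so column 1 is (-2, -2, 3).
Repeating for b2, b3 and assembling the columns gives [[-2, 2, -2], [-2, -3, 1], [3, -2, 2]].

[[-2, 2, -2], [-2, -3, 1], [3, -2, 2]]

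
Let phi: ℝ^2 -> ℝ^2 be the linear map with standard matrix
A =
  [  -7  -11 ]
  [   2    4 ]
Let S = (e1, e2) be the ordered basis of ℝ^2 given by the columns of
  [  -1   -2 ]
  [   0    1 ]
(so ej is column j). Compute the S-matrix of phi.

[[-3, -3], [-2, 0]]

With P the matrix whose columns are e1, e2, [phi]_S = P^(-1) A P.
Column by column: phi(e1) = A e1 = (7, -2); its S-coordinates (-3, -2) give column 1.
Continuing for each basis vector yields [phi]_S = [[-3, -3], [-2, 0]].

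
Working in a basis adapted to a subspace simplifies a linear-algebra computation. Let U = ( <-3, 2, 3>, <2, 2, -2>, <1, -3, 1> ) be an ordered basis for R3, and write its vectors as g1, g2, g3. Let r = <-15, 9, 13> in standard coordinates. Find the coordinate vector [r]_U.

[r]_U is the unique c with M c = r, where M has columns g1, ..., g3.
Row-reducing the augmented matrix [M | r] gives c = (4, -1, -1).
Check: 4g1 - g2 - g3 = <-15, 9, 13>.

<4, -1, -1>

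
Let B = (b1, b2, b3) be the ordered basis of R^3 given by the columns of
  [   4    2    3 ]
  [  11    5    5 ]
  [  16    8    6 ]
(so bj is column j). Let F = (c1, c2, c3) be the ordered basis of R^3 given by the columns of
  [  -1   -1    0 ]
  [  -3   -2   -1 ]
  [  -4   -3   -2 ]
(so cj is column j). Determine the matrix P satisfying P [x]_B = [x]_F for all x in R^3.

[[-2, 0, -1], [-2, -2, -2], [-1, -1, 2]]

Column j of P is [bj]_F, since P maps B-coordinates to F-coordinates.
Expressing b1 in F: b1 = -2c1 - 2c2 - c3, so column 1 of P is <-2, -2, -1>.
Doing the same for each bj gives P = [[-2, 0, -1], [-2, -2, -2], [-1, -1, 2]].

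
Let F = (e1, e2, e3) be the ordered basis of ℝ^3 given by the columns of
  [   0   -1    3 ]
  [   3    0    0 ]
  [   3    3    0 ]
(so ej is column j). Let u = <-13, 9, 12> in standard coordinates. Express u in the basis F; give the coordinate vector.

<3, 1, -4>

We seek scalars with c_1 e1 + ... + c_3 e3 = u; equivalently solve M c = u where the columns of M are e1, ..., e3.
Gaussian elimination on [M | u] yields c = (3, 1, -4).
Check: 3e1 + e2 - 4e3 = <-13, 9, 12>.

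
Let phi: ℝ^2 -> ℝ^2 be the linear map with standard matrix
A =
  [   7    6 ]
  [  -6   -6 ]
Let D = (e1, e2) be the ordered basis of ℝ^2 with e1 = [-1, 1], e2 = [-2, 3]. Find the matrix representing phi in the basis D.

With P the matrix whose columns are e1, e2, [phi]_D = P^(-1) A P.
Column by column: phi(e1) = A e1 = [-1, 0]; its D-coordinates [3, -1] give column 1.
Continuing for each basis vector yields [phi]_D = [[3, 0], [-1, -2]].

[[3, 0], [-1, -2]]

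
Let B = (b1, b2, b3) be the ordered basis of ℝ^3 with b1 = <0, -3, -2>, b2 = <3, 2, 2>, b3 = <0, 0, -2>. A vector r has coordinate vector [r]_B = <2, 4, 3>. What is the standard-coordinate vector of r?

The coordinates say r = 2b1 + 4b2 + 3b3; adding the scaled basis vectors gives <12, 2, -2>.

<12, 2, -2>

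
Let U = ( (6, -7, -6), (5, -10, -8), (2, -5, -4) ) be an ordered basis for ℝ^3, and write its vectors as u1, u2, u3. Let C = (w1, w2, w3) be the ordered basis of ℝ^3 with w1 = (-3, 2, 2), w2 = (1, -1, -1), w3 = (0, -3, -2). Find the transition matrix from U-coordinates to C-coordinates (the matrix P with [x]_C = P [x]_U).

[[-2, -1, 0], [0, 2, 2], [1, 2, 1]]

Let M have columns uj and N have columns wj. Then for every x, N [x]_C = x = M [x]_U, so P = N^(-1) M.
Since det N = 1, N^(-1) has integer entries; multiplying gives P = [[-2, -1, 0], [0, 2, 2], [1, 2, 1]].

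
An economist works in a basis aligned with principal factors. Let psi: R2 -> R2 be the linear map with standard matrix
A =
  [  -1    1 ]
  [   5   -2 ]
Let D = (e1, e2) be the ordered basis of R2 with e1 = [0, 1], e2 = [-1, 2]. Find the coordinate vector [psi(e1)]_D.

Compute psi(e1) = A e1 = [1, -2] in standard coordinates.
Then write this in D-coordinates: solve for y in y_1 e1 + y_2 e2 = [1, -2].
This gives y = [0, -1], which is column 1 of [psi]_D.

[0, -1]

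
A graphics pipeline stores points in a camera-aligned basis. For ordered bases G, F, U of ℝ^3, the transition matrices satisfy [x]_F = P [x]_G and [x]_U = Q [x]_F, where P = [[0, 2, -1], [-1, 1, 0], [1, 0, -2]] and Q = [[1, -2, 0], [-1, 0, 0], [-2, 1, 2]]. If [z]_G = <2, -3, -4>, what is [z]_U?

Composing the changes, [z]_U = Q P [z]_G.
Q P = [[2, 0, -1], [0, -2, 1], [1, -3, -2]]; applying this to <2, -3, -4> gives <8, 2, 19>.

<8, 2, 19>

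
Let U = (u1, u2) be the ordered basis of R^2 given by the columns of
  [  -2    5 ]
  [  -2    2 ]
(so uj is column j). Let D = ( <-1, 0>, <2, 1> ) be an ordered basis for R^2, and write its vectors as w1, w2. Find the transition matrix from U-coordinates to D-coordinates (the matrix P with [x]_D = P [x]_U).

[[-2, -1], [-2, 2]]

Column j of P is [uj]_D, since P maps U-coordinates to D-coordinates.
Expressing u1 in D: u1 = -2w1 - 2w2, so column 1 of P is <-2, -2>.
Doing the same for each uj gives P = [[-2, -1], [-2, 2]].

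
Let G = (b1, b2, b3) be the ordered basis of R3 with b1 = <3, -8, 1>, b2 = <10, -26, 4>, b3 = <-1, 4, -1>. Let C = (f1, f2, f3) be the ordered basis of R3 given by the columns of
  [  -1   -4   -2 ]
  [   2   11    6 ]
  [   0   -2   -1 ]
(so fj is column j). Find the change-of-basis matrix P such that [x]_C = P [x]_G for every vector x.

Take x = bj: its G-coordinates are the j-th standard unit vector, so P e_j — column j of P — equals [bj]_C.
b1 = -f1 + 0·f2 - f3, giving column 1 = <-1, 0, -1>; repeating for each j gives P = [[-1, -2, -1], [0, -2, 0], [-1, 0, 1]].

[[-1, -2, -1], [0, -2, 0], [-1, 0, 1]]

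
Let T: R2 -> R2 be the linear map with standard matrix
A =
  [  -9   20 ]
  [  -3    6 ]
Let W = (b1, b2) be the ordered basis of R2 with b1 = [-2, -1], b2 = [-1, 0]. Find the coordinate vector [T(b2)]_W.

[-3, -3]

Column 2 of [T]_W is the W-coordinate vector of T(b2).
In standard coordinates T(b2) = A b2 = [9, 3].
Converting to W: [9, 3] = -3b1 - 3b2, so the coordinate vector is [-3, -3].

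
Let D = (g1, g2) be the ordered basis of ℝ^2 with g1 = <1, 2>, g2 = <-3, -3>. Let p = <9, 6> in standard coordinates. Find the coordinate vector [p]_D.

We seek scalars with c_1 g1 + c_2 g2 = p; equivalently solve M c = p where the columns of M are g1, g2.
System: c_1 - 3c_2 = 9, 2c_1 - 3c_2 = 6; solving gives c_1 = -3, c_2 = -4.
Check: -3g1 - 4g2 = <9, 6>.

<-3, -4>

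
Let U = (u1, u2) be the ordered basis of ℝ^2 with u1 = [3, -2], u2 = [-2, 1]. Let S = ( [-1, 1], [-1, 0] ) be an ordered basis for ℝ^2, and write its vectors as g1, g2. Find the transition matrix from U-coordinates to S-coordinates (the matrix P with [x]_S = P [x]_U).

Take x = uj: its U-coordinates are the j-th standard unit vector, so P e_j — column j of P — equals [uj]_S.
u1 = -2g1 - g2, giving column 1 = [-2, -1]; repeating for each j gives P = [[-2, 1], [-1, 1]].

[[-2, 1], [-1, 1]]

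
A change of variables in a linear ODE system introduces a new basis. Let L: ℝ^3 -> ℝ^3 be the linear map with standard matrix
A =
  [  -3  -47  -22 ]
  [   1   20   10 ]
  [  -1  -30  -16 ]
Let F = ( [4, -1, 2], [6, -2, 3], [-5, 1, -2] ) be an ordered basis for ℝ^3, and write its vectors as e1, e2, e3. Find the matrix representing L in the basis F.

With P the matrix whose columns are e1, ..., e3, [L]_F = P^(-1) A P.
Column by column: L(e1) = A e1 = [-9, 4, -6]; its F-coordinates [-3, -2, -3] give column 1.
Continuing for each basis vector yields [L]_F = [[-3, 2, 1], [-2, 2, 3], [-3, 2, 2]].

[[-3, 2, 1], [-2, 2, 3], [-3, 2, 2]]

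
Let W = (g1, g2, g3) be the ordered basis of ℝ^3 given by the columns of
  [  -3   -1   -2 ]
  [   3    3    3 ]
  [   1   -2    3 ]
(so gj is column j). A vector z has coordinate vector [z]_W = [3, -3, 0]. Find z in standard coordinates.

z = M [z]_W, where M has columns g1, ..., g3.
Carrying out the matrix-vector product, z = [-6, 0, 9].

[-6, 0, 9]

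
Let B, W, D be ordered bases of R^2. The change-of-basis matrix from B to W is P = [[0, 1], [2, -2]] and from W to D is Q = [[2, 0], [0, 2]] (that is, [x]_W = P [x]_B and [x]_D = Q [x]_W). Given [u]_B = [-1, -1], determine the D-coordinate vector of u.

Apply P to get W-coordinates [-1, 0], then Q to get D-coordinates.
The result is [u]_D = [-2, 0].

[-2, 0]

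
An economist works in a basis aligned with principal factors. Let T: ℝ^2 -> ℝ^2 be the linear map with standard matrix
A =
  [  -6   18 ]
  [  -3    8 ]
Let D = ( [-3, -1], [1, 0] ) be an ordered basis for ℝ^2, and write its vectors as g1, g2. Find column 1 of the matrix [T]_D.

Compute T(g1) = A g1 = [0, 1] in standard coordinates.
Then write this in D-coordinates: solve for y in y_1 g1 + y_2 g2 = [0, 1].
This gives y = [-1, -3], which is column 1 of [T]_D.

[-1, -3]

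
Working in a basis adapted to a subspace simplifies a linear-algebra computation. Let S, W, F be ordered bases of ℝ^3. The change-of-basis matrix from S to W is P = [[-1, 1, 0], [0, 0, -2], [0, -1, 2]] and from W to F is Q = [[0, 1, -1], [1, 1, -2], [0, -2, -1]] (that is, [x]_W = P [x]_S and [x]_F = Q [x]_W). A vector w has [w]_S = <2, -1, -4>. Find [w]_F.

Apply P to get W-coordinates <-3, 8, -7>, then Q to get F-coordinates.
The result is [w]_F = <15, 19, -9>.

<15, 19, -9>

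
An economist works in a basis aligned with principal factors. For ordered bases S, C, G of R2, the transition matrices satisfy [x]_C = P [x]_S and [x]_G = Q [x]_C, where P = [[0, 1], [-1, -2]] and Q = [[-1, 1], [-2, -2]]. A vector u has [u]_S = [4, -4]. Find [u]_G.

[8, 0]

First [u]_C = P [u]_S = [-4, 4].
Then [u]_G = Q [u]_C = [8, 0].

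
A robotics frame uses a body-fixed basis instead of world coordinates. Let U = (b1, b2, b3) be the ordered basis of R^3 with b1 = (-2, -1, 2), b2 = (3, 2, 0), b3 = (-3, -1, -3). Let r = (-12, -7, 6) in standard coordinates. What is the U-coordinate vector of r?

(3, -2, 0)

Write r = c_1 b1 + ... + c_3 b3 and solve for the c_i.
Gaussian elimination on [M | r] yields c = (3, -2, 0).
Check: 3b1 - 2b2 + 0·b3 = (-12, -7, 6).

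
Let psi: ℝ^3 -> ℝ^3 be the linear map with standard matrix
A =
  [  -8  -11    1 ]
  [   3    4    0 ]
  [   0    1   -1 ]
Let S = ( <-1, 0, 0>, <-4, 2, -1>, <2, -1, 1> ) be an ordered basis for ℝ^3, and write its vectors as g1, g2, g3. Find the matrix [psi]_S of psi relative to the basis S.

[[-2, -1, 0], [-3, -1, 0], [-3, 2, -2]]

Let P have columns g1, ..., g3. Then [psi]_S = P^(-1) A P.
Here det P = -1, so P^(-1) is integer; computing A P first and then P^(-1)(A P) gives [[-2, -1, 0], [-3, -1, 0], [-3, 2, -2]].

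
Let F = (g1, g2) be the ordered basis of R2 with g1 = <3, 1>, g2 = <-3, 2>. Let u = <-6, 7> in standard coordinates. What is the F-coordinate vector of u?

Write u = c_1 g1 + c_2 g2 and solve for the c_i.
System: 3c_1 - 3c_2 = -6, c_1 + 2c_2 = 7; solving gives c_1 = 1, c_2 = 3.
Check: g1 + 3g2 = <-6, 7>.

<1, 3>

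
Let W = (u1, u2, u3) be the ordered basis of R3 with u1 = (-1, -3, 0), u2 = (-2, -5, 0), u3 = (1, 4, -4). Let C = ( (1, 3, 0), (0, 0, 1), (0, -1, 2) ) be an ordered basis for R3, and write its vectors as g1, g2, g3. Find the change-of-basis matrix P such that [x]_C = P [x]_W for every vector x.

Let M have columns uj and N have columns gj. Then for every x, N [x]_C = x = M [x]_W, so P = N^(-1) M.
Since det N = 1, N^(-1) has integer entries; multiplying gives P = [[-1, -2, 1], [0, 2, -2], [0, -1, -1]].

[[-1, -2, 1], [0, 2, -2], [0, -1, -1]]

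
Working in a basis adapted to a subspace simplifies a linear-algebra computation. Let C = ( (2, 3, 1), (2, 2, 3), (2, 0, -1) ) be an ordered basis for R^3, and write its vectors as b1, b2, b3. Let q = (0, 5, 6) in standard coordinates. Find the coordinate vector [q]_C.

(1, 1, -2)

[q]_C is the unique c with M c = q, where M has columns b1, ..., b3.
Gaussian elimination on [M | q] yields c = (1, 1, -2).
Check: b1 + b2 - 2b3 = (0, 5, 6).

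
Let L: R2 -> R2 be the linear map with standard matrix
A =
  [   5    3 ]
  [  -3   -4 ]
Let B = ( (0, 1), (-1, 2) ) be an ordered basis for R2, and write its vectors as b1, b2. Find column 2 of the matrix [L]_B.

Compute L(b2) = A b2 = (1, -5) in standard coordinates.
Then write this in B-coordinates: solve for y in y_1 b1 + y_2 b2 = (1, -5).
This gives y = (-3, -1), which is column 2 of [L]_B.

(-3, -1)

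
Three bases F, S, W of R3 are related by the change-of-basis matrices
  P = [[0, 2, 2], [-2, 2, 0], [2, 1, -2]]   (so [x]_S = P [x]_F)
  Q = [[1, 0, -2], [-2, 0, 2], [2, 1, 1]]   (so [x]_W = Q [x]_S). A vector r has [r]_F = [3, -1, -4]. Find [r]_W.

[-36, 46, -15]

Composing the changes, [r]_W = Q P [r]_F.
Q P = [[-4, 0, 6], [4, -2, -8], [0, 7, 2]]; applying this to [3, -1, -4] gives [-36, 46, -15].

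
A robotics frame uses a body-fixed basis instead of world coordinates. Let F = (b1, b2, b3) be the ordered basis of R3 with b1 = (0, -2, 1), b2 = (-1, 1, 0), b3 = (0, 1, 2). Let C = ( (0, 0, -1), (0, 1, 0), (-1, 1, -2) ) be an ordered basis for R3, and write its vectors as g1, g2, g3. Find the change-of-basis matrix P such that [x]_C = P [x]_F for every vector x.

[[-1, -2, -2], [-2, 0, 1], [0, 1, 0]]

Let M have columns bj and N have columns gj. Then for every x, N [x]_C = x = M [x]_F, so P = N^(-1) M.
Since det N = -1, N^(-1) has integer entries; multiplying gives P = [[-1, -2, -2], [-2, 0, 1], [0, 1, 0]].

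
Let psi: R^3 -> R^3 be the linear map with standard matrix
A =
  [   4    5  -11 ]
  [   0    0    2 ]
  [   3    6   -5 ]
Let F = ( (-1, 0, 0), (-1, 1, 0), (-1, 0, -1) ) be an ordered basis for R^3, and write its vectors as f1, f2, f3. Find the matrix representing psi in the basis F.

With P the matrix whose columns are f1, ..., f3, [psi]_F = P^(-1) A P.
Column by column: psi(f1) = A f1 = (-4, 0, -3); its F-coordinates (1, 0, 3) give column 1.
Continuing for each basis vector yields [psi]_F = [[1, 2, -3], [0, 0, -2], [3, -3, -2]].

[[1, 2, -3], [0, 0, -2], [3, -3, -2]]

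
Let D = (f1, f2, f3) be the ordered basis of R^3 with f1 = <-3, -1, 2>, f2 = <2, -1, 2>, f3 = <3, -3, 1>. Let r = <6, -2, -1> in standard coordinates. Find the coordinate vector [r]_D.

<-1, 0, 1>

We seek scalars with c_1 f1 + ... + c_3 f3 = r; equivalently solve M c = r where the columns of M are f1, ..., f3.
Solving this 3x3 system gives c = (-1, 0, 1).
Check: -f1 + 0·f2 + f3 = <6, -2, -1>.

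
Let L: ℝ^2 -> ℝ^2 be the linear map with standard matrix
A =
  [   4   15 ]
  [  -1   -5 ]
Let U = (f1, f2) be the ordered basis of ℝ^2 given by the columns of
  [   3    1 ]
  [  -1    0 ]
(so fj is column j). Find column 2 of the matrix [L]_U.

Compute L(f2) = A f2 = <4, -1> in standard coordinates.
Then write this in U-coordinates: solve for y in y_1 f1 + y_2 f2 = <4, -1>.
This gives y = <1, 1>, which is column 2 of [L]_U.

<1, 1>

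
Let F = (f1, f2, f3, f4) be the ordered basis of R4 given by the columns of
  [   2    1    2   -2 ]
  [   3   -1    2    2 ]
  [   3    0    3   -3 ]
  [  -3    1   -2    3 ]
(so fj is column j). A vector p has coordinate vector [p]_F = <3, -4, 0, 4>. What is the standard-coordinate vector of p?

By definition p = 3f1 - 4f2 + 0·f3 + 4f4.
Summing componentwise gives <-6, 21, -3, -1>.

<-6, 21, -3, -1>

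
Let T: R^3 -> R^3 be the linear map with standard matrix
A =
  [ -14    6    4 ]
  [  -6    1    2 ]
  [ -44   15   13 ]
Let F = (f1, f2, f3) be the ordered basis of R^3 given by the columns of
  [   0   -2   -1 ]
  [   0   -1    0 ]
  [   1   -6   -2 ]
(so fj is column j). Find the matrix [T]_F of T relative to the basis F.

With P the matrix whose columns are f1, ..., f3, [T]_F = P^(-1) A P.
Column by column: T(f1) = A f1 = <4, 2, 13>; its F-coordinates <1, -2, 0> give column 1.
Continuing for each basis vector yields [T]_F = [[1, 1, 2], [-2, 1, -2], [0, 0, -2]].

[[1, 1, 2], [-2, 1, -2], [0, 0, -2]]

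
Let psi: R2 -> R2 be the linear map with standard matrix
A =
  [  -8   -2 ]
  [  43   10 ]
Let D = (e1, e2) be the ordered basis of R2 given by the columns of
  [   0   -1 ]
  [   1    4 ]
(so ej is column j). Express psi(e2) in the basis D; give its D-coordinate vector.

Compute psi(e2) = A e2 = (0, -3) in standard coordinates.
Then write this in D-coordinates: solve for y in y_1 e1 + y_2 e2 = (0, -3).
This gives y = (-3, 0), which is column 2 of [psi]_D.

(-3, 0)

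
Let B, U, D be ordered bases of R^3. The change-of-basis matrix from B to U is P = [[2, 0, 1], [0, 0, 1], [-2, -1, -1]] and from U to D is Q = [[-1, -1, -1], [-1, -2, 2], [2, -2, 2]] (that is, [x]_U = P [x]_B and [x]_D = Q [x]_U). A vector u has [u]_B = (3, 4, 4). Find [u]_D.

(0, -46, -16)

Apply P to get U-coordinates (10, 4, -14), then Q to get D-coordinates.
The result is [u]_D = (0, -46, -16).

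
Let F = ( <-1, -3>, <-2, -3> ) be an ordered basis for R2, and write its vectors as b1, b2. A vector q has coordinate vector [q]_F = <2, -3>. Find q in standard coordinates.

The coordinates say q = 2b1 - 3b2; adding the scaled basis vectors gives <4, 3>.

<4, 3>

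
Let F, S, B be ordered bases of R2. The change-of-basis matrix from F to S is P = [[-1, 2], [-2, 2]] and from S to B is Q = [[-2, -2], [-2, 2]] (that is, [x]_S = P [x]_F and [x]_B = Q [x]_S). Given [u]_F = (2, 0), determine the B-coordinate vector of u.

First [u]_S = P [u]_F = (-2, -4).
Then [u]_B = Q [u]_S = (12, -4).

(12, -4)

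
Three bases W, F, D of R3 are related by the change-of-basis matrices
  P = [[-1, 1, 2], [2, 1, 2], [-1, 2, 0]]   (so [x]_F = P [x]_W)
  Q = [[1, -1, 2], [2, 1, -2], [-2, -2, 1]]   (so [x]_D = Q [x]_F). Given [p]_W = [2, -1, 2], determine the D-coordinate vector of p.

Composing the changes, [p]_D = Q P [p]_W.
Q P = [[-5, 4, 0], [2, -1, 6], [-3, -2, -8]]; applying this to [2, -1, 2] gives [-14, 17, -20].

[-14, 17, -20]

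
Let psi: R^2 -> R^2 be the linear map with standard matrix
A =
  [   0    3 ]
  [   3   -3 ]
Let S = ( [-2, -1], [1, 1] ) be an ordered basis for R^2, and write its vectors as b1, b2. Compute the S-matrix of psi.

The j-th column of [psi]_S is [psi(bj)]_S.
psi(b1) = A b1 = [-3, -3] = 0·b1 - 3b2, so column 1 is [0, -3].
Repeating for b2 and assembling the columns gives [[0, -3], [-3, -3]].

[[0, -3], [-3, -3]]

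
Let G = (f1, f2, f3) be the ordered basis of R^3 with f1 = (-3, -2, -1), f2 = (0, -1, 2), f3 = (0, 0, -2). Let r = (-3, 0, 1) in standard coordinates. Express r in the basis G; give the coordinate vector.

(1, -2, -3)

We seek scalars with c_1 f1 + ... + c_3 f3 = r; equivalently solve M c = r where the columns of M are f1, ..., f3.
Row-reducing the augmented matrix [M | r] gives c = (1, -2, -3).
Check: f1 - 2f2 - 3f3 = (-3, 0, 1).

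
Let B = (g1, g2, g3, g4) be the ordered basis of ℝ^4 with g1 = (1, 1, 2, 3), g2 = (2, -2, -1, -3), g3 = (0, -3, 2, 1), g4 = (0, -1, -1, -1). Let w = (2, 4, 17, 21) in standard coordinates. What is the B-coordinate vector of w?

(4, -1, 2, -4)

[w]_B is the unique c with M c = w, where M has columns g1, ..., g4.
Gaussian elimination on [M | w] yields c = (4, -1, 2, -4).
Check: 4g1 - g2 + 2g3 - 4g4 = (2, 4, 17, 21).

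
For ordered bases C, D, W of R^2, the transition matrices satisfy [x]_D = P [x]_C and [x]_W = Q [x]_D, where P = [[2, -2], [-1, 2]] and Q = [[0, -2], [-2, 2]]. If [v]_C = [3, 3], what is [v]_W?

[-6, 6]

Apply P to get D-coordinates [0, 3], then Q to get W-coordinates.
The result is [v]_W = [-6, 6].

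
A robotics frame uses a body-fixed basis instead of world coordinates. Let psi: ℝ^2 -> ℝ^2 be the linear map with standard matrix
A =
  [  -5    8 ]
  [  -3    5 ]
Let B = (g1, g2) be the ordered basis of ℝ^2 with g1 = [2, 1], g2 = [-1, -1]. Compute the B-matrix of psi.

[[-1, -1], [0, 1]]

With P the matrix whose columns are g1, g2, [psi]_B = P^(-1) A P.
Column by column: psi(g1) = A g1 = [-2, -1]; its B-coordinates [-1, 0] give column 1.
Continuing for each basis vector yields [psi]_B = [[-1, -1], [0, 1]].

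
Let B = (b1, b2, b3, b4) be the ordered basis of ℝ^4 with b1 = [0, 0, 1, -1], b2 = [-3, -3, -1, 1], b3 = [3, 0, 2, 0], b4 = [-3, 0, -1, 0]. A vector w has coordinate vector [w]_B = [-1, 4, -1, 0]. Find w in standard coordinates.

[-15, -12, -7, 5]

The coordinates say w = -b1 + 4b2 - b3 + 0·b4; adding the scaled basis vectors gives [-15, -12, -7, 5].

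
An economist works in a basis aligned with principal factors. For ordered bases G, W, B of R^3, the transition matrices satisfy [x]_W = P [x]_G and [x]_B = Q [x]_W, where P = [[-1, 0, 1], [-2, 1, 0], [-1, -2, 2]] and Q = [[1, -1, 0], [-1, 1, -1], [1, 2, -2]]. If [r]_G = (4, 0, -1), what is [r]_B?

(3, 3, -9)

Apply P to get W-coordinates (-5, -8, -6), then Q to get B-coordinates.
The result is [r]_B = (3, 3, -9).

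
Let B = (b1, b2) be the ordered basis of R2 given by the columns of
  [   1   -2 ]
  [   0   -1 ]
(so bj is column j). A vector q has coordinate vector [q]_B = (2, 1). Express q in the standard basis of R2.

The coordinates say q = 2b1 + b2; adding the scaled basis vectors gives (0, -1).

(0, -1)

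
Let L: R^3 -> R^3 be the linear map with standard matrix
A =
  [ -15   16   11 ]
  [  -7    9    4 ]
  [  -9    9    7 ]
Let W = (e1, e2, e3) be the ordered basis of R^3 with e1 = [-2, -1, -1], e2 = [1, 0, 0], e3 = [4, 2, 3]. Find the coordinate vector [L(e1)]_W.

[1, 1, 1]

Compute L(e1) = A e1 = [3, 1, 2] in standard coordinates.
Then write this in W-coordinates: solve for y in y_1 e1 + ... + y_3 e3 = [3, 1, 2].
This gives y = [1, 1, 1], which is column 1 of [L]_W.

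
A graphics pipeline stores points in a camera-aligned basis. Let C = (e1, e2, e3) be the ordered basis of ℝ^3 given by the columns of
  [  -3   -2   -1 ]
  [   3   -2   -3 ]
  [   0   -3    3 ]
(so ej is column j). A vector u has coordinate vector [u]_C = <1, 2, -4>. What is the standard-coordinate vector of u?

<-3, 11, -18>

u = M [u]_C, where M has columns e1, ..., e3.
Carrying out the matrix-vector product, u = <-3, 11, -18>.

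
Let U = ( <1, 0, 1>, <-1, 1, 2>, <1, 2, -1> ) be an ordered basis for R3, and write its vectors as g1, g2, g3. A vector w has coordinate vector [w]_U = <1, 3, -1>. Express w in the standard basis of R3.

<-3, 1, 8>

The coordinates say w = g1 + 3g2 - g3; adding the scaled basis vectors gives <-3, 1, 8>.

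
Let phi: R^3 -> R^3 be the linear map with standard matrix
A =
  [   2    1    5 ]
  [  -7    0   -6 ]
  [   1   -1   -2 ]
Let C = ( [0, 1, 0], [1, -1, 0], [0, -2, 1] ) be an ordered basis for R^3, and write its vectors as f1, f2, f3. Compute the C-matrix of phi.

[[-1, -2, -3], [1, 1, 3], [-1, 2, 0]]

The j-th column of [phi]_C is [phi(fj)]_C.
phi(f1) = A f1 = [1, 0, -1] = -f1 + f2 - f3, so column 1 is [-1, 1, -1].
Repeating for f2, f3 and assembling the columns gives [[-1, -2, -3], [1, 1, 3], [-1, 2, 0]].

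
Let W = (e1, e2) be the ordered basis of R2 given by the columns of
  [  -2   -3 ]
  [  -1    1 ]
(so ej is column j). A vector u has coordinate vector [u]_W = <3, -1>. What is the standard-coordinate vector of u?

By definition u = 3e1 - e2.
Summing componentwise gives <-3, -4>.

<-3, -4>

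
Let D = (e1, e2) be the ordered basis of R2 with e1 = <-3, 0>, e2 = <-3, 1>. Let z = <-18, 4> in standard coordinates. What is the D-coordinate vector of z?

<2, 4>

[z]_D is the unique c with M c = z, where M has columns e1, e2.
System: -3c_1 - 3c_2 = -18, 0c_1 + c_2 = 4; solving gives c_1 = 2, c_2 = 4.
Check: 2e1 + 4e2 = <-18, 4>.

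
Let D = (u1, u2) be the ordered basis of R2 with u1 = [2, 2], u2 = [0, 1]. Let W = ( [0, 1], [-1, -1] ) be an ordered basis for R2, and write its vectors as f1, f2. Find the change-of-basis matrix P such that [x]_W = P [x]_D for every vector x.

[[0, 1], [-2, 0]]

Take x = uj: its D-coordinates are the j-th standard unit vector, so P e_j — column j of P — equals [uj]_W.
u1 = 0·f1 - 2f2, giving column 1 = [0, -2]; repeating for each j gives P = [[0, 1], [-2, 0]].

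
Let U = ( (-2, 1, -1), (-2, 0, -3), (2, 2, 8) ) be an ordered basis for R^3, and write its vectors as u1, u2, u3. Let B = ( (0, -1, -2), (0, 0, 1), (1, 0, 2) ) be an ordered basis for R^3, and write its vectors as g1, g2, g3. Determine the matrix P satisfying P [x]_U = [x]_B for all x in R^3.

[[-1, 0, -2], [1, 1, 0], [-2, -2, 2]]

Take x = uj: its U-coordinates are the j-th standard unit vector, so P e_j — column j of P — equals [uj]_B.
u1 = -g1 + g2 - 2g3, giving column 1 = (-1, 1, -2); repeating for each j gives P = [[-1, 0, -2], [1, 1, 0], [-2, -2, 2]].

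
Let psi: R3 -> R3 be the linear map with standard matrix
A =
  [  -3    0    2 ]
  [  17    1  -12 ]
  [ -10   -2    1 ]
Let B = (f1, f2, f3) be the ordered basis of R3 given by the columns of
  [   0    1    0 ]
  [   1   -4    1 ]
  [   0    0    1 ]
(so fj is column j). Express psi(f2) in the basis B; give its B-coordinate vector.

Compute psi(f2) = A f2 = [-3, 13, -2] in standard coordinates.
Then write this in B-coordinates: solve for y in y_1 f1 + ... + y_3 f3 = [-3, 13, -2].
This gives y = [3, -3, -2], which is column 2 of [psi]_B.

[3, -3, -2]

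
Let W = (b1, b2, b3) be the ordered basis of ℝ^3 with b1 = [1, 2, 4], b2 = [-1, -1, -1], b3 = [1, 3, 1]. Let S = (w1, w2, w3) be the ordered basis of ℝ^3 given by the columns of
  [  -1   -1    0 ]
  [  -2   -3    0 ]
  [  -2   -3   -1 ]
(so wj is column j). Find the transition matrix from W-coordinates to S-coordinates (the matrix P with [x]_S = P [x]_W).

[[-1, 2, 0], [0, -1, -1], [-2, 0, 2]]

Let M have columns bj and N have columns wj. Then for every x, N [x]_S = x = M [x]_W, so P = N^(-1) M.
Since det N = -1, N^(-1) has integer entries; multiplying gives P = [[-1, 2, 0], [0, -1, -1], [-2, 0, 2]].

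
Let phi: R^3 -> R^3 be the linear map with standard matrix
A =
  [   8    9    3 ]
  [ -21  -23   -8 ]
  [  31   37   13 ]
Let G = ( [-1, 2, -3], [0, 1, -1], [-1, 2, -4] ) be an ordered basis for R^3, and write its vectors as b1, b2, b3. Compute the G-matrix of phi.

[[1, -3, 2], [1, -3, 3], [-2, -3, 0]]

Let P have columns b1, ..., b3. Then [phi]_G = P^(-1) A P.
Here det P = 1, so P^(-1) is integer; computing A P first and then P^(-1)(A P) gives [[1, -3, 2], [1, -3, 3], [-2, -3, 0]].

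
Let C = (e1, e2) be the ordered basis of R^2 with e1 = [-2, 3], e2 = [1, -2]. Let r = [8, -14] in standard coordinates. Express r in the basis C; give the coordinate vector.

[-2, 4]

We seek scalars with c_1 e1 + c_2 e2 = r; equivalently solve M c = r where the columns of M are e1, e2.
System: -2c_1 + c_2 = 8, 3c_1 - 2c_2 = -14; solving gives c_1 = -2, c_2 = 4.
Check: -2e1 + 4e2 = [8, -14].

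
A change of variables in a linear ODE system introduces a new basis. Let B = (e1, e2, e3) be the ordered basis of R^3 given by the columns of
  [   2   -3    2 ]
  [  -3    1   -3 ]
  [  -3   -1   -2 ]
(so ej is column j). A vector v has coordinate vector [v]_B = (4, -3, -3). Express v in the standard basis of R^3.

v = M [v]_B, where M has columns e1, ..., e3.
Carrying out the matrix-vector product, v = (11, -6, -3).

(11, -6, -3)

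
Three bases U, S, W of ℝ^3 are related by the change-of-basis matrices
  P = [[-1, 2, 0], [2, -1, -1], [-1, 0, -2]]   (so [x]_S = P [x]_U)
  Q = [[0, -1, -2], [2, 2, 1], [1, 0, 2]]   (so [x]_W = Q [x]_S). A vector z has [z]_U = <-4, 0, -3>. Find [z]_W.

First [z]_S = P [z]_U = <4, -5, 10>.
Then [z]_W = Q [z]_S = <-15, 8, 24>.

<-15, 8, 24>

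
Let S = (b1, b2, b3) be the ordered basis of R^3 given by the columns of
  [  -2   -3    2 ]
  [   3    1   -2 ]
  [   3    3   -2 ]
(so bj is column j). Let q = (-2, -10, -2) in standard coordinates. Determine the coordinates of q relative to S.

(-4, 4, 1)

Write q = c_1 b1 + ... + c_3 b3 and solve for the c_i.
Row-reducing the augmented matrix [M | q] gives c = (-4, 4, 1).
Check: -4b1 + 4b2 + b3 = (-2, -10, -2).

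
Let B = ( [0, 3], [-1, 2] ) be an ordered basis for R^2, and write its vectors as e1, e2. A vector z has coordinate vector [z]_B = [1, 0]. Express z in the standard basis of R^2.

The coordinates say z = e1 + 0·e2; adding the scaled basis vectors gives [0, 3].

[0, 3]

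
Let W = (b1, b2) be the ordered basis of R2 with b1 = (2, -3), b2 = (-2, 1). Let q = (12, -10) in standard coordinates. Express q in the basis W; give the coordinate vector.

(2, -4)

[q]_W is the unique c with M c = q, where M has columns b1, b2.
System: 2c_1 - 2c_2 = 12, -3c_1 + c_2 = -10; solving gives c_1 = 2, c_2 = -4.
Check: 2b1 - 4b2 = (12, -10).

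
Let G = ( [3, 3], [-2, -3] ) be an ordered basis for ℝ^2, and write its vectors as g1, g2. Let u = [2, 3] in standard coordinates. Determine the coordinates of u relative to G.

[0, -1]

[u]_G is the unique c with M c = u, where M has columns g1, g2.
System: 3c_1 - 2c_2 = 2, 3c_1 - 3c_2 = 3; solving gives c_1 = 0, c_2 = -1.
Check: 0·g1 - g2 = [2, 3].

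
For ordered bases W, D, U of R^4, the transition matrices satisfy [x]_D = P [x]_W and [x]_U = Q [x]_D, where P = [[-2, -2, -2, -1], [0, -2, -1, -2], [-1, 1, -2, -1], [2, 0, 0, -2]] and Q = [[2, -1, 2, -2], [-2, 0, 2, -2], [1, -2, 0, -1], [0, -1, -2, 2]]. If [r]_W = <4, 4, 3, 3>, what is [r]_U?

Composing the changes, [r]_U = Q P [r]_W.
Q P = [[-10, 0, -7, 2], [-2, 6, 0, 4], [-4, 2, 0, 5], [6, 0, 5, 0]]; applying this to <4, 4, 3, 3> gives <-55, 28, 7, 39>.

<-55, 28, 7, 39>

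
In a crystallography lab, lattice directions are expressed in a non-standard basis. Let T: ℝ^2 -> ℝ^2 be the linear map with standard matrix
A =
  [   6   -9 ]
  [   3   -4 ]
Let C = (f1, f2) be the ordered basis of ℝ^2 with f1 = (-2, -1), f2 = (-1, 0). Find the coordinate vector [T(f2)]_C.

Column 2 of [T]_C is the C-coordinate vector of T(f2).
In standard coordinates T(f2) = A f2 = (-6, -3).
Converting to C: (-6, -3) = 3f1 + 0·f2, so the coordinate vector is (3, 0).

(3, 0)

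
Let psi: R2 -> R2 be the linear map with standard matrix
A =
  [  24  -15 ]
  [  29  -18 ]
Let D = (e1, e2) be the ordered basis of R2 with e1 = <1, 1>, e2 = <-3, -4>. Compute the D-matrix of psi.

The j-th column of [psi]_D is [psi(ej)]_D.
psi(e1) = A e1 = <9, 11> = 3e1 - 2e2, so column 1 is <3, -2>.
Repeating for e2 and assembling the columns gives [[3, -3], [-2, 3]].

[[3, -3], [-2, 3]]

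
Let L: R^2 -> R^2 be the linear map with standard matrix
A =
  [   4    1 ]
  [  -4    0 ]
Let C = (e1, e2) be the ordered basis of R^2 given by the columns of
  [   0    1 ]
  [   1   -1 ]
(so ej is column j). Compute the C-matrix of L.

[[1, -1], [1, 3]]

The j-th column of [L]_C is [L(ej)]_C.
L(e1) = A e1 = [1, 0] = e1 + e2, so column 1 is [1, 1].
Repeating for e2 and assembling the columns gives [[1, -1], [1, 3]].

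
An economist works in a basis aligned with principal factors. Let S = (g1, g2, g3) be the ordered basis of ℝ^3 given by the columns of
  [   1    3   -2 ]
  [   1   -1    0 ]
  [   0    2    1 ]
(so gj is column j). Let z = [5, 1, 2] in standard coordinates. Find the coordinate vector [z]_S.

Write z = c_1 g1 + ... + c_3 g3 and solve for the c_i.
Row-reducing the augmented matrix [M | z] gives c = (2, 1, 0).
Check: 2g1 + g2 + 0·g3 = [5, 1, 2].

[2, 1, 0]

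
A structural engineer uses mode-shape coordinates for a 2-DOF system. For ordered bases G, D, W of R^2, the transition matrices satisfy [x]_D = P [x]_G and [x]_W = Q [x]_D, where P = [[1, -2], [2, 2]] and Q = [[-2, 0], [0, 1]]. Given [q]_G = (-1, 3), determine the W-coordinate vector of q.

(14, 4)

Composing the changes, [q]_W = Q P [q]_G.
Q P = [[-2, 4], [2, 2]]; applying this to (-1, 3) gives (14, 4).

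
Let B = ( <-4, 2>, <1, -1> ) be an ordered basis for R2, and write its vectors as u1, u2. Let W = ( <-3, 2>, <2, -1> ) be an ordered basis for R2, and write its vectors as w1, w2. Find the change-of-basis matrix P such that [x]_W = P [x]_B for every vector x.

Column j of P is [uj]_W, since P maps B-coordinates to W-coordinates.
Expressing u1 in W: u1 = 0·w1 - 2w2, so column 1 of P is <0, -2>.
Doing the same for each uj gives P = [[0, -1], [-2, -1]].

[[0, -1], [-2, -1]]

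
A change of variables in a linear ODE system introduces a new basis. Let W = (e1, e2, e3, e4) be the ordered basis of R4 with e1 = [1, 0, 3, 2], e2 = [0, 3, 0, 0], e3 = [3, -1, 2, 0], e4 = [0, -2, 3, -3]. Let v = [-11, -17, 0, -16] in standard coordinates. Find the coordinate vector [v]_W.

[v]_W is the unique c with M c = v, where M has columns e1, ..., e4.
Row-reducing the augmented matrix [M | v] gives c = (-2, -4, -3, 4).
Check: -2e1 - 4e2 - 3e3 + 4e4 = [-11, -17, 0, -16].

[-2, -4, -3, 4]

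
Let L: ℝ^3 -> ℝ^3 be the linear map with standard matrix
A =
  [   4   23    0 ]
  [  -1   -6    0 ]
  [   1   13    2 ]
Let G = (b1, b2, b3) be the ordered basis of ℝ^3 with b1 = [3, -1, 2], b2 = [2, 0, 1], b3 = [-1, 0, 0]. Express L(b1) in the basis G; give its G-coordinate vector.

[-3, 0, 2]

Compute L(b1) = A b1 = [-11, 3, -6] in standard coordinates.
Then write this in G-coordinates: solve for y in y_1 b1 + ... + y_3 b3 = [-11, 3, -6].
This gives y = [-3, 0, 2], which is column 1 of [L]_G.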